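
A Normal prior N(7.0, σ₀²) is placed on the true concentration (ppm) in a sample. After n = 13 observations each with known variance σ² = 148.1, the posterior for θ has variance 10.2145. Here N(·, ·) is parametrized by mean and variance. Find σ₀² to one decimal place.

σ₀² = 98.8

For the Normal–Normal model with known σ², precisions add: τ_n = τ₀ + n/σ².
So 1/σ₀² = 1/10.2145 − 13/148.1 = 0.097900 − 0.087779 = 0.010121.
Hence σ₀² = 1/0.010121 ≈ 98.8.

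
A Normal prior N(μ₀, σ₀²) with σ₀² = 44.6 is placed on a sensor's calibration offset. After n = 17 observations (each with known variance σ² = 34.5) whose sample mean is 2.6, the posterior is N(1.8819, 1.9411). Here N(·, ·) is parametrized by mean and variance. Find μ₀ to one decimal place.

With known observation variance, the Normal–Normal posterior has precision τ_n = τ₀ + n/σ² and mean μ_n = (τ₀μ₀ + (n/σ²)x̄)/τ_n.
Here τ₀ = 1/44.6 = 0.022422 and τ_data = 17/34.5 = 0.492754, so τ_n = 0.515176.
Rearranging for μ₀: μ₀ = (μ_n·τ_n − τ_data·x̄)/τ₀ = (1.8819·0.515176 − 0.492754·2.6) / 0.022422 = -0.311651/0.022422 ≈ -13.9.

μ₀ = -13.9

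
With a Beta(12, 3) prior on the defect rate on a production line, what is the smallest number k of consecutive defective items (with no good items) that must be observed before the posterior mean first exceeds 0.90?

k = 16

After k defective items and 0 good items the posterior is Beta(12+k, 3), with mean (12+k)/(12+3+k).
Set (12+k)/(15+k) > 0.90 and solve: k > (0.90·15 − 12)/(1 − 0.90) = 15.000.
The smallest integer exceeding 15.000 is 16, and checking k=16: (28)/(31) = 0.9032 > 0.90.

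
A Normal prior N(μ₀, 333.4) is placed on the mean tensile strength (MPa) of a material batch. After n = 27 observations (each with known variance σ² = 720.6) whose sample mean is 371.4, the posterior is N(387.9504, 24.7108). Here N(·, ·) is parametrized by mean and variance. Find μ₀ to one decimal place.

With known observation variance, the Normal–Normal posterior has precision τ_n = τ₀ + n/σ² and mean μ_n = (τ₀μ₀ + (n/σ²)x̄)/τ_n.
Here τ₀ = 1/333.4 = 0.002999 and τ_data = 27/720.6 = 0.037469, so τ_n = 0.040468.
Rearranging for μ₀: μ₀ = (μ_n·τ_n − τ_data·x̄)/τ₀ = (387.9504·0.040468 − 0.037469·371.4) / 0.002999 = 1.783590/0.002999 ≈ 594.7.

μ₀ = 594.7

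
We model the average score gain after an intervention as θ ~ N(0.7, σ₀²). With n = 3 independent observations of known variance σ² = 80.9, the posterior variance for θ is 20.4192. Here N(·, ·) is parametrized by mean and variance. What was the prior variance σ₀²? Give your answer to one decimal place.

Posterior precision equals prior precision plus data precision: 1/σ_n² = 1/σ₀² + n/σ².
So 1/σ₀² = 1/20.4192 − 3/80.9 = 0.048974 − 0.037083 = 0.011891.
Hence σ₀² = 1/0.011891 ≈ 84.1.

σ₀² = 84.1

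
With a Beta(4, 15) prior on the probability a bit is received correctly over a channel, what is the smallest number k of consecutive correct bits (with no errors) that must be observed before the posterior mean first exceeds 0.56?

k = 16

After k correct bits and 0 errors the posterior is Beta(4+k, 15), with mean (4+k)/(4+15+k).
Set (4+k)/(19+k) > 0.56 and solve: k > (0.56·19 − 4)/(1 − 0.56) = 15.091.
The smallest integer exceeding 15.091 is 16, and checking k=16: (20)/(35) = 0.5714 > 0.56.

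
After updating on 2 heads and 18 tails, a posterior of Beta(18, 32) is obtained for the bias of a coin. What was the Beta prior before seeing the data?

Beta(16, 14)

Under Beta–binomial conjugacy the posterior parameters are (α+s, β+f).
So α = 18 − 2 = 16 and β = 32 − 18 = 14.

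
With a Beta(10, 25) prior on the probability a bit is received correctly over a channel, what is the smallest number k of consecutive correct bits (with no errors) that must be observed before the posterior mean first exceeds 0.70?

k = 49

After k correct bits and 0 errors the posterior is Beta(10+k, 25), with mean (10+k)/(10+25+k).
Set (10+k)/(35+k) > 0.70 and solve: k > (0.70·35 − 10)/(1 − 0.70) = 48.333.
The smallest integer exceeding 48.333 is 49.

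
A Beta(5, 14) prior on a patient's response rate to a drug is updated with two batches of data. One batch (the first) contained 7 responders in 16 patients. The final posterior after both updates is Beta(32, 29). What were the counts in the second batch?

Because Beta–binomial updating is additive in the counts, the combined data contributed (α_post−α_prior, β_post−β_prior) successes and failures.
Total across both batches: 32−5=27 responders, 29−14=15 non-responders.
Subtract the first batch: 27−7=20 responders and 15−9=6 non-responders.

20 responders and 6 non-responders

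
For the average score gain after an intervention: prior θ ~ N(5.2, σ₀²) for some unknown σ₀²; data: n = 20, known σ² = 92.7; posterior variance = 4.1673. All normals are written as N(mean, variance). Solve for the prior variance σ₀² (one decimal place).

Posterior precision equals prior precision plus data precision: 1/σ_n² = 1/σ₀² + n/σ².
So 1/σ₀² = 1/4.1673 − 20/92.7 = 0.239964 − 0.215750 = 0.024214.
Hence σ₀² = 1/0.024214 ≈ 41.3.

σ₀² = 41.3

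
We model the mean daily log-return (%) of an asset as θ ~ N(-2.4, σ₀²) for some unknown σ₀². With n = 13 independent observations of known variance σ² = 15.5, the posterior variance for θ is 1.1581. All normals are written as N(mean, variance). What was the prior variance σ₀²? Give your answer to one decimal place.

σ₀² = 40.4

Posterior precision equals prior precision plus data precision: 1/σ_n² = 1/σ₀² + n/σ².
So 1/σ₀² = 1/1.1581 − 13/15.5 = 0.863483 − 0.838710 = 0.024773.
Hence σ₀² = 1/0.024773 ≈ 40.4.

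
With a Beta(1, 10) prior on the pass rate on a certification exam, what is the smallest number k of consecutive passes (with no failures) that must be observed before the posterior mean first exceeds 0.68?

After k passes and 0 failures the posterior is Beta(1+k, 10), with mean (1+k)/(1+10+k).
Set (1+k)/(11+k) > 0.68 and solve: k > (0.68·11 − 1)/(1 − 0.68) = 20.250.
The smallest integer exceeding 20.250 is 21, and checking k=21: (22)/(32) = 0.6875 > 0.68.

k = 21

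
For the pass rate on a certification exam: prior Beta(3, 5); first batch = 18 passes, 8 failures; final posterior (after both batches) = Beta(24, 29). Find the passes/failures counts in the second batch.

Because Beta–binomial updating is additive in the counts, the combined data contributed (α_post−α_prior, β_post−β_prior) successes and failures.
Total across both batches: 24−3=21 passes, 29−5=24 failures.
Subtract the first batch: 21−18=3 passes and 24−8=16 failures.

3 passes and 16 failures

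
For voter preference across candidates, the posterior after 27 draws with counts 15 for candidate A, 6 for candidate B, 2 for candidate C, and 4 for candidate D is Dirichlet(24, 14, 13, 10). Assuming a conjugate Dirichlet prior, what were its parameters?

Dirichlet(9, 8, 11, 6)

For a Dirichlet(α) prior with multinomial counts c, the posterior is Dirichlet(α + c) componentwise.
Subtract each count from the matching posterior parameter: 24−15=9, 14−6=8, 13−2=11, 10−4=6.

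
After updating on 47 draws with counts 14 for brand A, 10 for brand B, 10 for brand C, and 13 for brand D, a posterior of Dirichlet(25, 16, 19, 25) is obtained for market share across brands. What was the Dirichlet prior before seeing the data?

Dirichlet(11, 6, 9, 12)

For a Dirichlet(α) prior with multinomial counts c, the posterior is Dirichlet(α + c) componentwise.
Subtract each count from the matching posterior parameter: 25−14=11, 16−10=6, 19−10=9, 25−13=12.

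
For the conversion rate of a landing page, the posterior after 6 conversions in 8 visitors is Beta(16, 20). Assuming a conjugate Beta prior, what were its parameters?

Beta(10, 18)

Beta is conjugate to the binomial likelihood: posterior = Beta(α+s, β+f).
So α = 16 − 6 = 10 and β = 20 − 2 = 18.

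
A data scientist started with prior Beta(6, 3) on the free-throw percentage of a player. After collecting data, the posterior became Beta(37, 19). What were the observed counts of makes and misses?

31 makes and 16 misses

Beta is conjugate to the binomial likelihood: posterior = Beta(α+s, β+f).
Match parameters: s=37−6=31, f=19−3=16.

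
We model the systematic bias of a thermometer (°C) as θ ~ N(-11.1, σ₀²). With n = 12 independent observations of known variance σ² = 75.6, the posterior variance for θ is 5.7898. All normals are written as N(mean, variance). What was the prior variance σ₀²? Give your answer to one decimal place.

σ₀² = 71.5

For the Normal–Normal model with known σ², precisions add: τ_n = τ₀ + n/σ².
So 1/σ₀² = 1/5.7898 − 12/75.6 = 0.172718 − 0.158730 = 0.013988.
Hence σ₀² = 1/0.013988 ≈ 71.5.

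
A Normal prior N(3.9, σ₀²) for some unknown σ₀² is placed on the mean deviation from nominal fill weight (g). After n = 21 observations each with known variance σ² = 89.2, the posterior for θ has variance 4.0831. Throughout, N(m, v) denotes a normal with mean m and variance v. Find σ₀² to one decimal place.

σ₀² = 105.4

Posterior precision equals prior precision plus data precision: 1/σ_n² = 1/σ₀² + n/σ².
So 1/σ₀² = 1/4.0831 − 21/89.2 = 0.244912 − 0.235426 = 0.009486.
Hence σ₀² = 1/0.009486 ≈ 105.4.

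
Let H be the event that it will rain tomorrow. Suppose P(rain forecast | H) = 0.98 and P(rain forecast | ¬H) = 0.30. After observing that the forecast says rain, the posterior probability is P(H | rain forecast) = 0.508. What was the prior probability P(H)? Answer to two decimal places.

Bayes' rule in odds form gives O(H|E) = O(H)·[P(E|H)/P(E|¬H)], hence O(H) = O(H|E)/LR.
Posterior odds = 0.508/(1−0.508) = 1.0325. LR = 0.98/0.30 = 3.2667.
Prior odds = 1.0325/3.2667 = 0.3161, so P(H) = 0.3161/(1+0.3161) ≈ 0.24.

P(H) = 0.24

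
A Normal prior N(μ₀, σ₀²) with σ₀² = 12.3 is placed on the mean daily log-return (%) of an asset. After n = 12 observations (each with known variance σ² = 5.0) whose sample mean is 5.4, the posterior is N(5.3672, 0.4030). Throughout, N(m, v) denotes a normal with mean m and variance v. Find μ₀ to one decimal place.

The posterior mean is a precision-weighted average: μ_n = (τ₀μ₀ + τ_data·x̄)/(τ₀+τ_data), with τ₀=1/σ₀² and τ_data=n/σ².
Here τ₀ = 1/12.3 = 0.081301 and τ_data = 12/5.0 = 2.400000, so τ_n = 2.481301.
Rearranging for μ₀: μ₀ = (μ_n·τ_n − τ_data·x̄)/τ₀ = (5.3672·2.481301 − 2.400000·5.4) / 0.081301 = 0.357639/0.081301 ≈ 4.4.

μ₀ = 4.4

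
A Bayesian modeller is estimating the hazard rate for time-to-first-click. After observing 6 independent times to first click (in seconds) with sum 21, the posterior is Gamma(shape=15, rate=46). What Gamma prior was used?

For an exponential likelihood with a Gamma(α, β) prior on the rate, n observations with total T give posterior Gamma(α+n, β+T).
So α = 15 − 6 = 9 and β = 46 − 21 = 25.

Gamma(shape=9, rate=25)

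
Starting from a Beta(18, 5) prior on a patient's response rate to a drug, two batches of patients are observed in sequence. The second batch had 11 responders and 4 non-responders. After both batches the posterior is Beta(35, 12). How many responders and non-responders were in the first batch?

Sequential conjugate updates are equivalent to a single update on the pooled data, so total successes = posterior α − prior α and total failures = posterior β − prior β.
Total across both batches: 35−18=17 responders, 12−5=7 non-responders.
Subtract the second batch: 17−11=6 responders and 7−4=3 non-responders.

6 responders and 3 non-responders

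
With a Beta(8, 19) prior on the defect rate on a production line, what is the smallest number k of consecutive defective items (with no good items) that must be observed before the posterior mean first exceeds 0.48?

k = 10

After k defective items and 0 good items the posterior is Beta(8+k, 19), with mean (8+k)/(8+19+k).
Set (8+k)/(27+k) > 0.48 and solve: k > (0.48·27 − 8)/(1 − 0.48) = 9.538.
The smallest integer exceeding 9.538 is 10.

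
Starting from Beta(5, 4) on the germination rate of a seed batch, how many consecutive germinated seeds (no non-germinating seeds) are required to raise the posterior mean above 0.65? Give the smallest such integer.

k = 3

After k germinated seeds and 0 non-germinating seeds the posterior is Beta(5+k, 4), with mean (5+k)/(5+4+k).
Set (5+k)/(9+k) > 0.65 and solve: k > (0.65·9 − 5)/(1 − 0.65) = 2.429.
The smallest integer exceeding 2.429 is 3.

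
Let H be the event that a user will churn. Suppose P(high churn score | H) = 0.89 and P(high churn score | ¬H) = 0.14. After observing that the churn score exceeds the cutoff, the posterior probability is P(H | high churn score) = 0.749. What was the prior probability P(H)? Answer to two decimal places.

P(H) = 0.32

In odds form, posterior odds = prior odds × likelihood ratio, so prior odds = posterior odds ÷ LR.
Posterior odds = 0.749/(1−0.749) = 2.9841. LR = 0.89/0.14 = 6.3571.
Prior odds = 2.9841/6.3571 = 0.4694, so P(H) = 0.4694/(1+0.4694) ≈ 0.32.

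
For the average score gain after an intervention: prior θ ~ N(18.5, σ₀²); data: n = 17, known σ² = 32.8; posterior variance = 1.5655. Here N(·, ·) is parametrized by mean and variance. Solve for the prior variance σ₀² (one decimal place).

σ₀² = 8.3

For the Normal–Normal model with known σ², precisions add: τ_n = τ₀ + n/σ².
So 1/σ₀² = 1/1.5655 − 17/32.8 = 0.638774 − 0.518293 = 0.120481.
Hence σ₀² = 1/0.120481 ≈ 8.3.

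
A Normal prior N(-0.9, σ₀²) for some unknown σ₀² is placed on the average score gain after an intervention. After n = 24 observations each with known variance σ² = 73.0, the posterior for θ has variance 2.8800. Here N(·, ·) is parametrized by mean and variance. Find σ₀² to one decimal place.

σ₀² = 54.2

For the Normal–Normal model with known σ², precisions add: τ_n = τ₀ + n/σ².
So 1/σ₀² = 1/2.8800 − 24/73.0 = 0.347222 − 0.328767 = 0.018455.
Hence σ₀² = 1/0.018455 ≈ 54.2.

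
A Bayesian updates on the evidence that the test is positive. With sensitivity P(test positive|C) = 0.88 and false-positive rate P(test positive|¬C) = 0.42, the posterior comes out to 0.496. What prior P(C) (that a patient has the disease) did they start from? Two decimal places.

Bayes' rule in odds form gives O(C|E) = O(C)·[P(E|C)/P(E|¬C)], hence O(C) = O(C|E)/LR.
Posterior odds = 0.496/(1−0.496) = 0.9841. LR = 0.88/0.42 = 2.0952.
Prior odds = 0.9841/2.0952 = 0.4697, so P(C) = 0.4697/(1+0.4697) ≈ 0.32.

P(C) = 0.32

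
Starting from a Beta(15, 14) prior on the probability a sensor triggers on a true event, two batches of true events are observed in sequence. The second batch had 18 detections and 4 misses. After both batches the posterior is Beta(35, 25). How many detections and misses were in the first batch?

Sequential conjugate updates are equivalent to a single update on the pooled data, so total successes = posterior α − prior α and total failures = posterior β − prior β.
Total across both batches: 35−15=20 detections, 25−14=11 misses.
Subtract the second batch: 20−18=2 detections and 11−4=7 misses.

2 detections and 7 misses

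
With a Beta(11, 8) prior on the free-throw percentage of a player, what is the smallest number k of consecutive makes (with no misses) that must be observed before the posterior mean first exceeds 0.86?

k = 39

After k makes and 0 misses the posterior is Beta(11+k, 8), with mean (11+k)/(11+8+k).
Set (11+k)/(19+k) > 0.86 and solve: k > (0.86·19 − 11)/(1 − 0.86) = 38.143.
The smallest integer exceeding 38.143 is 39, and checking k=39: (50)/(58) = 0.8621 > 0.86.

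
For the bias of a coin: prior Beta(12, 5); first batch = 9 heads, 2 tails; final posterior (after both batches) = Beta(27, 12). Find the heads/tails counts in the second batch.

6 heads and 5 tails

Sequential conjugate updates are equivalent to a single update on the pooled data, so total successes = posterior α − prior α and total failures = posterior β − prior β.
Total across both batches: 27−12=15 heads, 12−5=7 tails.
Subtract the first batch: 15−9=6 heads and 7−2=5 tails.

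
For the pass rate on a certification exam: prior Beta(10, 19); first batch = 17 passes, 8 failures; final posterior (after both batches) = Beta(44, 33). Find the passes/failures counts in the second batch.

17 passes and 6 failures

Sequential conjugate updates are equivalent to a single update on the pooled data, so total successes = posterior α − prior α and total failures = posterior β − prior β.
Total across both batches: 44−10=34 passes, 33−19=14 failures.
Subtract the first batch: 34−17=17 passes and 14−8=6 failures.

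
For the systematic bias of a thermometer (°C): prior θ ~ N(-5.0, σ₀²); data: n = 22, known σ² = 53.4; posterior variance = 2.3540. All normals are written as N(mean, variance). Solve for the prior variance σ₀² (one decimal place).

Posterior precision equals prior precision plus data precision: 1/σ_n² = 1/σ₀² + n/σ².
So 1/σ₀² = 1/2.3540 − 22/53.4 = 0.424809 − 0.411985 = 0.012824.
Hence σ₀² = 1/0.012824 ≈ 78.0.

σ₀² = 78.0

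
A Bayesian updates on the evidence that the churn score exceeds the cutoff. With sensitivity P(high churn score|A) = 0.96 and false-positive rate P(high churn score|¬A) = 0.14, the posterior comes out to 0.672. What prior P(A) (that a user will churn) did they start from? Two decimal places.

Bayes' rule in odds form gives O(A|E) = O(A)·[P(E|A)/P(E|¬A)], hence O(A) = O(A|E)/LR.
Posterior odds = 0.672/(1−0.672) = 2.0488. LR = 0.96/0.14 = 6.8571.
Prior odds = 2.0488/6.8571 = 0.2988, so P(A) = 0.2988/(1+0.2988) ≈ 0.23.

P(A) = 0.23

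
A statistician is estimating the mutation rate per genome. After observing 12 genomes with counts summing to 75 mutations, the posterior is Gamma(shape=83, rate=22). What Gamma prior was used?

Gamma(shape=8, rate=10)

Gamma–Poisson conjugacy: posterior shape = α + Σxᵢ, posterior rate = β + n.
So α = 83 − 75 = 8 and β = 22 − 12 = 10.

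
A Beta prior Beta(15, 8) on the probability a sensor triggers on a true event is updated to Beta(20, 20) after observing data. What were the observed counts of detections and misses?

5 detections and 12 misses

Beta is conjugate to the binomial likelihood: posterior = Beta(a+s, b+f).
So s = 20 − 15 = 5 and f = 20 − 8 = 12.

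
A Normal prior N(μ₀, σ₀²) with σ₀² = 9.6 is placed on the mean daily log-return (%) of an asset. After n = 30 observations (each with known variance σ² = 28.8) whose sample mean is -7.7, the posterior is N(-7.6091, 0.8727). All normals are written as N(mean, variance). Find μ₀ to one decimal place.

μ₀ = -6.7

The posterior mean is a precision-weighted average: μ_n = (τ₀μ₀ + τ_data·x̄)/(τ₀+τ_data), with τ₀=1/σ₀² and τ_data=n/σ².
Here τ₀ = 1/9.6 = 0.104167 and τ_data = 30/28.8 = 1.041667, so τ_n = 1.145834.
Rearranging for μ₀: μ₀ = (μ_n·τ_n − τ_data·x̄)/τ₀ = (-7.6091·1.145834 − 1.041667·-7.7) / 0.104167 = -0.697930/0.104167 ≈ -6.7.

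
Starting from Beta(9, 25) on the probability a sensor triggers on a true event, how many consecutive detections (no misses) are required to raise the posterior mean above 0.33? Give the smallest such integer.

After k detections and 0 misses the posterior is Beta(9+k, 25), with mean (9+k)/(9+25+k).
Set (9+k)/(34+k) > 0.33 and solve: k > (0.33·34 − 9)/(1 − 0.33) = 3.313.
The smallest integer exceeding 3.313 is 4, and checking k=4: (13)/(38) = 0.3421 > 0.33.

k = 4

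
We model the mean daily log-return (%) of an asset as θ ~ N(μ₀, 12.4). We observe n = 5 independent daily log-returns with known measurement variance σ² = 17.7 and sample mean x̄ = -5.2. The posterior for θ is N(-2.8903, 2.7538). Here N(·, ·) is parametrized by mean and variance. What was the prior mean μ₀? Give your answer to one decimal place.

The posterior mean is a precision-weighted average: μ_n = (τ₀μ₀ + τ_data·x̄)/(τ₀+τ_data), with τ₀=1/σ₀² and τ_data=n/σ².
Here τ₀ = 1/12.4 = 0.080645 and τ_data = 5/17.7 = 0.282486, so τ_n = 0.363131.
Rearranging for μ₀: μ₀ = (μ_n·τ_n − τ_data·x̄)/τ₀ = (-2.8903·0.363131 − 0.282486·-5.2) / 0.080645 = 0.419370/0.080645 ≈ 5.2.

μ₀ = 5.2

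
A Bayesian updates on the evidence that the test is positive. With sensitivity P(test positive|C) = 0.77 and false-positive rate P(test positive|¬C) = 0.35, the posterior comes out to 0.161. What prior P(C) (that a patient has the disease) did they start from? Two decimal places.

In odds form, posterior odds = prior odds × likelihood ratio, so prior odds = posterior odds ÷ LR.
Posterior odds = 0.161/(1−0.161) = 0.1919. LR = 0.77/0.35 = 2.2000.
Prior odds = 0.1919/2.2000 = 0.0872, so P(C) = 0.0872/(1+0.0872) ≈ 0.08.

P(C) = 0.08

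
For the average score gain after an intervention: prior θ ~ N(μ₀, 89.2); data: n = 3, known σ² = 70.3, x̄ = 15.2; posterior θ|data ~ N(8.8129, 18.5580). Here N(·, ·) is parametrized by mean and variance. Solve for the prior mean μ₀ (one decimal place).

With known observation variance, the Normal–Normal posterior has precision τ_n = τ₀ + n/σ² and mean μ_n = (τ₀μ₀ + (n/σ²)x̄)/τ_n.
Here τ₀ = 1/89.2 = 0.011211 and τ_data = 3/70.3 = 0.042674, so τ_n = 0.053885.
Rearranging for μ₀: μ₀ = (μ_n·τ_n − τ_data·x̄)/τ₀ = (8.8129·0.053885 − 0.042674·15.2) / 0.011211 = -0.173762/0.011211 ≈ -15.5.

μ₀ = -15.5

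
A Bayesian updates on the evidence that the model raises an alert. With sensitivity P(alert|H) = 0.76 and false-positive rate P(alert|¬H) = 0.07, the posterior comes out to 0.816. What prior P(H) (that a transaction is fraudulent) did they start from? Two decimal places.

In odds form, posterior odds = prior odds × likelihood ratio, so prior odds = posterior odds ÷ LR.
Posterior odds = 0.816/(1−0.816) = 4.4348. LR = 0.76/0.07 = 10.8571.
Prior odds = 4.4348/10.8571 = 0.4085, so P(H) = 0.4085/(1+0.4085) ≈ 0.29.

P(H) = 0.29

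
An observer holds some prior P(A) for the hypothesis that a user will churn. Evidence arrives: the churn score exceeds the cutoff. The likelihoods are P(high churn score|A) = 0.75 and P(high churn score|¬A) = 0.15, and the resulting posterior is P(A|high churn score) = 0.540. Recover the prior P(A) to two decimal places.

P(A) = 0.19

In odds form, posterior odds = prior odds × likelihood ratio, so prior odds = posterior odds ÷ LR.
Posterior odds = 0.540/(1−0.540) = 1.1739. LR = 0.75/0.15 = 5.0000.
Prior odds = 1.1739/5.0000 = 0.2348, so P(A) = 0.2348/(1+0.2348) ≈ 0.19.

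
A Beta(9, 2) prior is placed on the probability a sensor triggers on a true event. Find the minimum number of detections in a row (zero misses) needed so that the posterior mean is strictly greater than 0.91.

After k detections and 0 misses the posterior is Beta(9+k, 2), with mean (9+k)/(9+2+k).
Set (9+k)/(11+k) > 0.91 and solve: k > (0.91·11 − 9)/(1 − 0.91) = 11.222.
The smallest integer exceeding 11.222 is 12, and checking k=12: (21)/(23) = 0.9130 > 0.91.

k = 12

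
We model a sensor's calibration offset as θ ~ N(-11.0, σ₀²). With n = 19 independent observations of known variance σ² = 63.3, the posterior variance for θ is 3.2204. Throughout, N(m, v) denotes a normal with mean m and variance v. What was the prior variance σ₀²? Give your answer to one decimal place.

For the Normal–Normal model with known σ², precisions add: τ_n = τ₀ + n/σ².
So 1/σ₀² = 1/3.2204 − 19/63.3 = 0.310520 − 0.300158 = 0.010362.
Hence σ₀² = 1/0.010362 ≈ 96.5.

σ₀² = 96.5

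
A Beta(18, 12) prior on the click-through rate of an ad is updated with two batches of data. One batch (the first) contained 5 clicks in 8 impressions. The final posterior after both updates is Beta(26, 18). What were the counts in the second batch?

Because Beta–binomial updating is additive in the counts, the combined data contributed (α_post−α_prior, β_post−β_prior) successes and failures.
Total across both batches: 26−18=8 clicks, 18−12=6 non-clicks.
Subtract the first batch: 8−5=3 clicks and 6−3=3 non-clicks.

3 clicks and 3 non-clicks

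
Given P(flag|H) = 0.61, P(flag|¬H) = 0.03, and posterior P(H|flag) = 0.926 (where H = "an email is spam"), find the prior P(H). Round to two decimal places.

P(H) = 0.38

Bayes' rule in odds form gives O(H|E) = O(H)·[P(E|H)/P(E|¬H)], hence O(H) = O(H|E)/LR.
Posterior odds = 0.926/(1−0.926) = 12.5135. LR = 0.61/0.03 = 20.3333.
Prior odds = 12.5135/20.3333 = 0.6154, so P(H) = 0.6154/(1+0.6154) ≈ 0.38.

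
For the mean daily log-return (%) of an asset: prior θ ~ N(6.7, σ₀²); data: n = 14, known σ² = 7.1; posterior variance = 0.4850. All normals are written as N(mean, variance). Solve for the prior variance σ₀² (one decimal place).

σ₀² = 11.1

Posterior precision equals prior precision plus data precision: 1/σ_n² = 1/σ₀² + n/σ².
So 1/σ₀² = 1/0.4850 − 14/7.1 = 2.061856 − 1.971831 = 0.090025.
Hence σ₀² = 1/0.090025 ≈ 11.1.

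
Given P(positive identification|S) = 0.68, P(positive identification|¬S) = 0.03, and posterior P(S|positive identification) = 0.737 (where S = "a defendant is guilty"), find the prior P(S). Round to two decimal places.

Bayes' rule in odds form gives O(S|E) = O(S)·[P(E|S)/P(E|¬S)], hence O(S) = O(S|E)/LR.
Posterior odds = 0.737/(1−0.737) = 2.8023. LR = 0.68/0.03 = 22.6667.
Prior odds = 2.8023/22.6667 = 0.1236, so P(S) = 0.1236/(1+0.1236) ≈ 0.11.

P(S) = 0.11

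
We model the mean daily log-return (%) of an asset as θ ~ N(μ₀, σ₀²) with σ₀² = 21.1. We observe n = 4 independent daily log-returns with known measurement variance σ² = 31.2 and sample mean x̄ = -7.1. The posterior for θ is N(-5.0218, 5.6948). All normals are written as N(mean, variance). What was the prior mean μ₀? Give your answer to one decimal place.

With known observation variance, the Normal–Normal posterior has precision τ_n = τ₀ + n/σ² and mean μ_n = (τ₀μ₀ + (n/σ²)x̄)/τ_n.
Here τ₀ = 1/21.1 = 0.047393 and τ_data = 4/31.2 = 0.128205, so τ_n = 0.175598.
Rearranging for μ₀: μ₀ = (μ_n·τ_n − τ_data·x̄)/τ₀ = (-5.0218·0.175598 − 0.128205·-7.1) / 0.047393 = 0.028437/0.047393 ≈ 0.6.

μ₀ = 0.6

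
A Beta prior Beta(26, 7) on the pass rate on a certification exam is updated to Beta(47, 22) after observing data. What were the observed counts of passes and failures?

A Beta(α, β) prior with s successes and f failures in binomial data gives a Beta(α+s, β+f) posterior.
So s = 47 − 26 = 21 and f = 22 − 7 = 15.

21 passes and 15 failures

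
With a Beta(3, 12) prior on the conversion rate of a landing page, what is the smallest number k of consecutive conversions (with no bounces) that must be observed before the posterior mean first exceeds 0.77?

k = 38

After k conversions and 0 bounces the posterior is Beta(3+k, 12), with mean (3+k)/(3+12+k).
Set (3+k)/(15+k) > 0.77 and solve: k > (0.77·15 − 3)/(1 − 0.77) = 37.174.
The smallest integer exceeding 37.174 is 38.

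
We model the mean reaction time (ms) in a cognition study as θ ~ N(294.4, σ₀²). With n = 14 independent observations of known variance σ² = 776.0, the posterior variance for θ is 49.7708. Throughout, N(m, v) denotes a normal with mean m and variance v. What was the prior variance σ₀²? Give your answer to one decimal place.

σ₀² = 487.6

Posterior precision equals prior precision plus data precision: 1/σ_n² = 1/σ₀² + n/σ².
So 1/σ₀² = 1/49.7708 − 14/776.0 = 0.020092 − 0.018041 = 0.002051.
Hence σ₀² = 1/0.002051 ≈ 487.6.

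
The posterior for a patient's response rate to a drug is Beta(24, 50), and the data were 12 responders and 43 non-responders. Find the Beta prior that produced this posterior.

Beta is conjugate to the binomial likelihood: posterior = Beta(a+s, b+f).
Subtract the data counts: 24−12=12, 50−43=7.

Beta(12, 7)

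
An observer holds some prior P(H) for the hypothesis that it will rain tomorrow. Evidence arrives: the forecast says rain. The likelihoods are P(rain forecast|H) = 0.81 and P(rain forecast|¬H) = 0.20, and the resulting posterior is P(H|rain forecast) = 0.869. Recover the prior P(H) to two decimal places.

P(H) = 0.62

In odds form, posterior odds = prior odds × likelihood ratio, so prior odds = posterior odds ÷ LR.
Posterior odds = 0.869/(1−0.869) = 6.6336. LR = 0.81/0.20 = 4.0500.
Prior odds = 6.6336/4.0500 = 1.6379, so P(H) = 1.6379/(1+1.6379) ≈ 0.62.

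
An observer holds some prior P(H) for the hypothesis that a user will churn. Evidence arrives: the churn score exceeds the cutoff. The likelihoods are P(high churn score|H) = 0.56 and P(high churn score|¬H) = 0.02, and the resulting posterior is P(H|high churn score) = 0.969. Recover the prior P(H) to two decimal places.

Bayes' rule in odds form gives O(H|E) = O(H)·[P(E|H)/P(E|¬H)], hence O(H) = O(H|E)/LR.
Posterior odds = 0.969/(1−0.969) = 31.2581. LR = 0.56/0.02 = 28.0000.
Prior odds = 31.2581/28.0000 = 1.1164, so P(H) = 1.1164/(1+1.1164) ≈ 0.53.

P(H) = 0.53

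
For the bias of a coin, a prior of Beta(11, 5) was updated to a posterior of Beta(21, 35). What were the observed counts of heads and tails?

10 heads and 30 tails

A Beta(a, b) prior with s successes and f failures in binomial data gives a Beta(a+s, b+f) posterior.
So s = 21 − 11 = 10 and f = 35 − 5 = 30.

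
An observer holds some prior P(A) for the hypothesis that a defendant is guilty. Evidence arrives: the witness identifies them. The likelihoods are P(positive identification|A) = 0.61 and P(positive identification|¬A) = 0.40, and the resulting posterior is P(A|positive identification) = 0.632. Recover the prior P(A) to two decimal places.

Bayes' rule in odds form gives O(A|E) = O(A)·[P(E|A)/P(E|¬A)], hence O(A) = O(A|E)/LR.
Posterior odds = 0.632/(1−0.632) = 1.7174. LR = 0.61/0.40 = 1.5250.
Prior odds = 1.7174/1.5250 = 1.1262, so P(A) = 1.1262/(1+1.1262) ≈ 0.53.

P(A) = 0.53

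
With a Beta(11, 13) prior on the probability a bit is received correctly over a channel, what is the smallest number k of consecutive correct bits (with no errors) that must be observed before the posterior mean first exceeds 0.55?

k = 5

After k correct bits and 0 errors the posterior is Beta(11+k, 13), with mean (11+k)/(11+13+k).
Set (11+k)/(24+k) > 0.55 and solve: k > (0.55·24 − 11)/(1 − 0.55) = 4.889.
The smallest integer exceeding 4.889 is 5, and checking k=5: (16)/(29) = 0.5517 > 0.55.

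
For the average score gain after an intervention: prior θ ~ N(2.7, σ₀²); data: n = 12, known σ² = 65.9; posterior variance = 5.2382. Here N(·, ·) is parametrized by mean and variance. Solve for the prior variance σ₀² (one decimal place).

Posterior precision equals prior precision plus data precision: 1/σ_n² = 1/σ₀² + n/σ².
So 1/σ₀² = 1/5.2382 − 12/65.9 = 0.190905 − 0.182094 = 0.008811.
Hence σ₀² = 1/0.008811 ≈ 113.5.

σ₀² = 113.5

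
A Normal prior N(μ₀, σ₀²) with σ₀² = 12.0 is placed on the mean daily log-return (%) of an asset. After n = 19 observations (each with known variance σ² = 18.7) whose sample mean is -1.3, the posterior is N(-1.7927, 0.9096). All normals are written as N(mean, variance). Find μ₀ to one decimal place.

μ₀ = -7.8

With known observation variance, the Normal–Normal posterior has precision τ_n = τ₀ + n/σ² and mean μ_n = (τ₀μ₀ + (n/σ²)x̄)/τ_n.
Here τ₀ = 1/12.0 = 0.083333 and τ_data = 19/18.7 = 1.016043, so τ_n = 1.099376.
Rearranging for μ₀: μ₀ = (μ_n·τ_n − τ_data·x̄)/τ₀ = (-1.7927·1.099376 − 1.016043·-1.3) / 0.083333 = -0.649995/0.083333 ≈ -7.8.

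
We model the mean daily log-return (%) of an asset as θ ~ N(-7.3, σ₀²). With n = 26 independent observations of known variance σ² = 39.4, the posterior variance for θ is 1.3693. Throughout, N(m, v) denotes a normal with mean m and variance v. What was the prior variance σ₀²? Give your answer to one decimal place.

σ₀² = 14.2

Posterior precision equals prior precision plus data precision: 1/σ_n² = 1/σ₀² + n/σ².
So 1/σ₀² = 1/1.3693 − 26/39.4 = 0.730300 − 0.659898 = 0.070402.
Hence σ₀² = 1/0.070402 ≈ 14.2.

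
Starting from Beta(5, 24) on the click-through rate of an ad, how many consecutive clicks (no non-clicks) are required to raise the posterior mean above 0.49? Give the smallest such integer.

After k clicks and 0 non-clicks the posterior is Beta(5+k, 24), with mean (5+k)/(5+24+k).
Set (5+k)/(29+k) > 0.49 and solve: k > (0.49·29 − 5)/(1 − 0.49) = 18.059.
The smallest integer exceeding 18.059 is 19.

k = 19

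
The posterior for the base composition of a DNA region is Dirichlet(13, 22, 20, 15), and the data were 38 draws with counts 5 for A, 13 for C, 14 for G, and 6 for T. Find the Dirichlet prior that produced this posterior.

Dirichlet(8, 9, 6, 9)

For a Dirichlet(α) prior with multinomial counts c, the posterior is Dirichlet(α + c) componentwise.
Subtract each count from the matching posterior parameter: 13−5=8, 22−13=9, 20−14=6, 15−6=9.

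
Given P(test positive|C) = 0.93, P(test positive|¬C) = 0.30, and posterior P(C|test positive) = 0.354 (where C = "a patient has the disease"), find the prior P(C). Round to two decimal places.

In odds form, posterior odds = prior odds × likelihood ratio, so prior odds = posterior odds ÷ LR.
Posterior odds = 0.354/(1−0.354) = 0.5480. LR = 0.93/0.30 = 3.1000.
Prior odds = 0.5480/3.1000 = 0.1768, so P(C) = 0.1768/(1+0.1768) ≈ 0.15.

P(C) = 0.15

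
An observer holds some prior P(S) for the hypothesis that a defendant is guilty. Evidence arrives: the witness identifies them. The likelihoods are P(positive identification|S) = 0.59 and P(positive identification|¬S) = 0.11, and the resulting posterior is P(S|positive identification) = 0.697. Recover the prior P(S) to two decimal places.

Bayes' rule in odds form gives O(S|E) = O(S)·[P(E|S)/P(E|¬S)], hence O(S) = O(S|E)/LR.
Posterior odds = 0.697/(1−0.697) = 2.3003. LR = 0.59/0.11 = 5.3636.
Prior odds = 2.3003/5.3636 = 0.4289, so P(S) = 0.4289/(1+0.4289) ≈ 0.30.

P(S) = 0.30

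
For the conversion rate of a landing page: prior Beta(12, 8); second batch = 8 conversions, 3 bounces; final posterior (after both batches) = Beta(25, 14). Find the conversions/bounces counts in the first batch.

5 conversions and 3 bounces

Sequential conjugate updates are equivalent to a single update on the pooled data, so total successes = posterior α − prior α and total failures = posterior β − prior β.
Total across both batches: 25−12=13 conversions, 14−8=6 bounces.
Subtract the second batch: 13−8=5 conversions and 6−3=3 bounces.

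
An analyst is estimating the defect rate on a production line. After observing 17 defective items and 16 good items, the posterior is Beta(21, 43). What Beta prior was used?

Beta is conjugate to the binomial likelihood: posterior = Beta(a+s, b+f).
So a = 21 − 17 = 4 and b = 43 − 16 = 27.

Beta(4, 27)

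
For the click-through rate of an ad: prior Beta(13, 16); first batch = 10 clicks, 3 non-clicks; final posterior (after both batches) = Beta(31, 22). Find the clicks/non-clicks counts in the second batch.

8 clicks and 3 non-clicks

Sequential conjugate updates are equivalent to a single update on the pooled data, so total successes = posterior α − prior α and total failures = posterior β − prior β.
Total across both batches: 31−13=18 clicks, 22−16=6 non-clicks.
Subtract the first batch: 18−10=8 clicks and 6−3=3 non-clicks.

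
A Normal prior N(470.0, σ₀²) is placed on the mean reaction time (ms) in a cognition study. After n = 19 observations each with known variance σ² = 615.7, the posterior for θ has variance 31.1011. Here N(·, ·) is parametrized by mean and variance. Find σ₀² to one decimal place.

For the Normal–Normal model with known σ², precisions add: τ_n = τ₀ + n/σ².
So 1/σ₀² = 1/31.1011 − 19/615.7 = 0.032153 − 0.030859 = 0.001294.
Hence σ₀² = 1/0.001294 ≈ 772.8.

σ₀² = 772.8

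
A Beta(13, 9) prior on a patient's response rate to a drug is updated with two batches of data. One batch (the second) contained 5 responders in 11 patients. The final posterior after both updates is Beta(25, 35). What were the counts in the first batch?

7 responders and 20 non-responders

Sequential conjugate updates are equivalent to a single update on the pooled data, so total successes = posterior α − prior α and total failures = posterior β − prior β.
Total across both batches: 25−13=12 responders, 35−9=26 non-responders.
Subtract the second batch: 12−5=7 responders and 26−6=20 non-responders.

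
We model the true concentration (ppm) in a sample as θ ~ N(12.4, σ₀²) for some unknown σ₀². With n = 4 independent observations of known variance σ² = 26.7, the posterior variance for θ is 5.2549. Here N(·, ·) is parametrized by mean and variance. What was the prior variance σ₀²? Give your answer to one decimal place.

For the Normal–Normal model with known σ², precisions add: τ_n = τ₀ + n/σ².
So 1/σ₀² = 1/5.2549 − 4/26.7 = 0.190299 − 0.149813 = 0.040486.
Hence σ₀² = 1/0.040486 ≈ 24.7.

σ₀² = 24.7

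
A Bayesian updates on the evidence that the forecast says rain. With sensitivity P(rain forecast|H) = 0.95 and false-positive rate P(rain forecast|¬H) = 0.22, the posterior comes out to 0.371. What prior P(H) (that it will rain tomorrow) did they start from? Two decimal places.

Bayes' rule in odds form gives O(H|E) = O(H)·[P(E|H)/P(E|¬H)], hence O(H) = O(H|E)/LR.
Posterior odds = 0.371/(1−0.371) = 0.5898. LR = 0.95/0.22 = 4.3182.
Prior odds = 0.5898/4.3182 = 0.1366, so P(H) = 0.1366/(1+0.1366) ≈ 0.12.

P(H) = 0.12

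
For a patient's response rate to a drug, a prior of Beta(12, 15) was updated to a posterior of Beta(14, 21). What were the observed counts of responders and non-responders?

2 responders and 6 non-responders

Beta is conjugate to the binomial likelihood: posterior = Beta(a+s, b+f).
Match parameters: s=14−12=2, f=21−15=6.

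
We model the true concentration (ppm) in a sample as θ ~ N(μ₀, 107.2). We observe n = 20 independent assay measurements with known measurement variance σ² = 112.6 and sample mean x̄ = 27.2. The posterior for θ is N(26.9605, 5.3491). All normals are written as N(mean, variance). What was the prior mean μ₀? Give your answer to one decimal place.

The posterior mean is a precision-weighted average: μ_n = (τ₀μ₀ + τ_data·x̄)/(τ₀+τ_data), with τ₀=1/σ₀² and τ_data=n/σ².
Here τ₀ = 1/107.2 = 0.009328 and τ_data = 20/112.6 = 0.177620, so τ_n = 0.186948.
Rearranging for μ₀: μ₀ = (μ_n·τ_n − τ_data·x̄)/τ₀ = (26.9605·0.186948 − 0.177620·27.2) / 0.009328 = 0.208948/0.009328 ≈ 22.4.

μ₀ = 22.4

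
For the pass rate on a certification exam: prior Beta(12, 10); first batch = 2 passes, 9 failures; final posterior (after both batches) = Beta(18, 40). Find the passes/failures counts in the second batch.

Sequential conjugate updates are equivalent to a single update on the pooled data, so total successes = posterior α − prior α and total failures = posterior β − prior β.
Total across both batches: 18−12=6 passes, 40−10=30 failures.
Subtract the first batch: 6−2=4 passes and 30−9=21 failures.

4 passes and 21 failures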